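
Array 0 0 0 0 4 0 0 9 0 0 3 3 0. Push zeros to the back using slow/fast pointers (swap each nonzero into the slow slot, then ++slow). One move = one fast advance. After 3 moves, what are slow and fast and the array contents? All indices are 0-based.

slow=0, fast=3, a=[0, 0, 0, 0, 4, 0, 0, 9, 0, 0, 3, 3, 0]

slow=0 fast=0: a[fast]=0, fast++
slow=0 fast=1: a[fast]=0, fast++
slow=0 fast=2: a[fast]=0, fast++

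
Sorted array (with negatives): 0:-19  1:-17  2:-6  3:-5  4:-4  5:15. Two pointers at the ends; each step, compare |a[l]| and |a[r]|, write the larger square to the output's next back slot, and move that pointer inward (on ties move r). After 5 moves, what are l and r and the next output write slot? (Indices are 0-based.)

l=4, r=4, next write slot=0

l=0 r=5: |-19|>|15| out[5]=361, l++
l=1 r=5: |-17|>|15| out[4]=289, l++
l=2 r=5: |-6|<=|15| out[3]=225, r--
l=2 r=4: |-6|>|-4| out[2]=36, l++
l=3 r=4: |-5|>|-4| out[1]=25, l++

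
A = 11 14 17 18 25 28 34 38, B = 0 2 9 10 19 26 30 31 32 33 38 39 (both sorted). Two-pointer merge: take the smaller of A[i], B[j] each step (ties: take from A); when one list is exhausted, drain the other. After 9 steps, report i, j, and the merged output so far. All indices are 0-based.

i=4, j=5, merged so far=[0, 2, 9, 10, 11, 14, 17, 18, 19]

[i=0,j=0] A[i]=11>B[j]=0 take 0 → j++
[i=0,j=1] A[i]=11>B[j]=2 take 2 → j++
[i=0,j=2] A[i]=11>B[j]=9 take 9 → j++
[i=0,j=3] A[i]=11>B[j]=10 take 10 → j++
[i=0,j=4] A[i]=11<=B[j]=19 take 11 → i++
[i=1,j=4] A[i]=14<=B[j]=19 take 14 → i++
[i=2,j=4] A[i]=17<=B[j]=19 take 17 → i++
[i=3,j=4] A[i]=18<=B[j]=19 take 18 → i++
[i=4,j=4] A[i]=25>B[j]=19 take 19 → j++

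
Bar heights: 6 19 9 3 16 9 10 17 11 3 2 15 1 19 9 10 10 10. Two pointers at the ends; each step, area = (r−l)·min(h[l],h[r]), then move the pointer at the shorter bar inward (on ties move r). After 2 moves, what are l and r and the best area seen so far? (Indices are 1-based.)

[1,18] min(6,10)*17=102 best=102 * → l++
[2,18] min(19,10)*16=160 best=160 * → r--

l=2, r=17, best area=160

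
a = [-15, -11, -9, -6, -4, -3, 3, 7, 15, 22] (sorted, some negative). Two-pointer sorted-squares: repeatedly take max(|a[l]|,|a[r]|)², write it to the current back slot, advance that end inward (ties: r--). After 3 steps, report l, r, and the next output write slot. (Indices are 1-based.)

[1,10] |-15|<=|22| out[10]=484 → r--
[1,9] |-15|<=|15| out[9]=225 → r--
[1,8] |-15|>|7| out[8]=225 → l++

l=2, r=8, next write slot=7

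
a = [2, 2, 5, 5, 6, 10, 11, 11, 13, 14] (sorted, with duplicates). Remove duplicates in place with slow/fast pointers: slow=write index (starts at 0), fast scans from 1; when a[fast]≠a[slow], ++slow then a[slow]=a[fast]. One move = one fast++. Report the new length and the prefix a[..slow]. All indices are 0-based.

length 7; prefix = [2, 5, 6, 10, 11, 13, 14]

(s=0,f=1) a[fast]=2=a[slow] dup → fast++
(s=0,f=2) a[fast]=5≠a[slow]=2 write a[1]=5 → slow++,fast++
(s=1,f=3) a[fast]=5=a[slow] dup → fast++
(s=1,f=4) a[fast]=6≠a[slow]=5 write a[2]=6 → slow++,fast++
(s=2,f=5) a[fast]=10≠a[slow]=6 write a[3]=10 → slow++,fast++
(s=3,f=6) a[fast]=11≠a[slow]=10 write a[4]=11 → slow++,fast++
(s=4,f=7) a[fast]=11=a[slow] dup → fast++
(s=4,f=8) a[fast]=13≠a[slow]=11 write a[5]=13 → slow++,fast++
(s=5,f=9) a[fast]=14≠a[slow]=13 write a[6]=14 → slow++,fast++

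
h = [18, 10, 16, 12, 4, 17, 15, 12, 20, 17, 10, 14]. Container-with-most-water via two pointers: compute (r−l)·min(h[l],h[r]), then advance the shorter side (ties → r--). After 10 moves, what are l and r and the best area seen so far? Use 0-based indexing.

l=0 r=11: min(18,14)*11=154 best=154 *, r--
l=0 r=10: min(18,10)*10=100 best=154, r--
l=0 r=9: min(18,17)*9=153 best=154, r--
l=0 r=8: min(18,20)*8=144 best=154, l++
l=1 r=8: min(10,20)*7=70 best=154, l++
l=2 r=8: min(16,20)*6=96 best=154, l++
l=3 r=8: min(12,20)*5=60 best=154, l++
l=4 r=8: min(4,20)*4=16 best=154, l++
l=5 r=8: min(17,20)*3=51 best=154, l++
l=6 r=8: min(15,20)*2=30 best=154, l++

l=7, r=8, best area=154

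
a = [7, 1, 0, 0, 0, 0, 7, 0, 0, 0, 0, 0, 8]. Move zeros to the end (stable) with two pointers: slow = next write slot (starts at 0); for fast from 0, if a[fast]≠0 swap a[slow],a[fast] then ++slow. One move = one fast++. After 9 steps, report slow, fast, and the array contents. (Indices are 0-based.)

slow=0 fast=0: a[fast]=7≠0 swap→a[0]=7, slow++,fast++
slow=1 fast=1: a[fast]=1≠0 swap→a[1]=1, slow++,fast++
slow=2 fast=2: a[fast]=0, fast++
slow=2 fast=3: a[fast]=0, fast++
slow=2 fast=4: a[fast]=0, fast++
slow=2 fast=5: a[fast]=0, fast++
slow=2 fast=6: a[fast]=7≠0 swap→a[2]=7, slow++,fast++
slow=3 fast=7: a[fast]=0, fast++
slow=3 fast=8: a[fast]=0, fast++

slow=3, fast=9, a=[7, 1, 7, 0, 0, 0, 0, 0, 0, 0, 0, 0, 8]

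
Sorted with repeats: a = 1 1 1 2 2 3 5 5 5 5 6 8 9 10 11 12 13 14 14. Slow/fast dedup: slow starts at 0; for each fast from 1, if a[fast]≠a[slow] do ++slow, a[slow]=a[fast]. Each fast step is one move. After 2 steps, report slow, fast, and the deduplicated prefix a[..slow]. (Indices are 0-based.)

(s=0,f=1) a[fast]=1=a[slow] dup → fast++
(s=0,f=2) a[fast]=1=a[slow] dup → fast++

slow=0, fast=3, prefix=[1]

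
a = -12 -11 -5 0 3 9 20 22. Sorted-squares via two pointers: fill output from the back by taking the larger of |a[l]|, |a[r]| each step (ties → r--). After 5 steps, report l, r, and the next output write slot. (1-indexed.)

l=3, r=5, next write slot=3

l=1 r=8: |-12|<=|22| out[8]=484, r--
l=1 r=7: |-12|<=|20| out[7]=400, r--
l=1 r=6: |-12|>|9| out[6]=144, l++
l=2 r=6: |-11|>|9| out[5]=121, l++
l=3 r=6: |-5|<=|9| out[4]=81, r--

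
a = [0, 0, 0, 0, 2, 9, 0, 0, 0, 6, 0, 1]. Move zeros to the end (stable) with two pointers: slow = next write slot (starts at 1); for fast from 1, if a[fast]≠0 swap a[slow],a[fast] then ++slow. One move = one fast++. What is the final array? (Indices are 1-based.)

[2, 9, 6, 1, 0, 0, 0, 0, 0, 0, 0, 0]

(s=1,f=1) a[fast]=0 → fast++
(s=1,f=2) a[fast]=0 → fast++
(s=1,f=3) a[fast]=0 → fast++
(s=1,f=4) a[fast]=0 → fast++
(s=1,f=5) a[fast]=2≠0 swap→a[1]=2 → slow++,fast++
(s=2,f=6) a[fast]=9≠0 swap→a[2]=9 → slow++,fast++
(s=3,f=7) a[fast]=0 → fast++
(s=3,f=8) a[fast]=0 → fast++
(s=3,f=9) a[fast]=0 → fast++
(s=3,f=10) a[fast]=6≠0 swap→a[3]=6 → slow++,fast++
(s=4,f=11) a[fast]=0 → fast++
(s=4,f=12) a[fast]=1≠0 swap→a[4]=1 → slow++,fast++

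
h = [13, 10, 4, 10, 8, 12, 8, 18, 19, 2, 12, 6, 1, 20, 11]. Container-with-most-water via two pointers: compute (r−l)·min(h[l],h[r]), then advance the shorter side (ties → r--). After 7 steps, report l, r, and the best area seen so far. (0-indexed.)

[0,14] min(13,11)*14=154 best=154 * → r--
[0,13] min(13,20)*13=169 best=169 * → l++
[1,13] min(10,20)*12=120 best=169 → l++
[2,13] min(4,20)*11=44 best=169 → l++
[3,13] min(10,20)*10=100 best=169 → l++
[4,13] min(8,20)*9=72 best=169 → l++
[5,13] min(12,20)*8=96 best=169 → l++

l=6, r=13, best area=169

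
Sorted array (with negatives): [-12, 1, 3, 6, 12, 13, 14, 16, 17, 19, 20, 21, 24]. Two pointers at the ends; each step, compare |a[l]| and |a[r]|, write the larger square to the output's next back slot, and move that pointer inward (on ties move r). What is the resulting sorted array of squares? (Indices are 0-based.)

l=0 r=12: |-12|<=|24| out[12]=576, r--
l=0 r=11: |-12|<=|21| out[11]=441, r--
l=0 r=10: |-12|<=|20| out[10]=400, r--
l=0 r=9: |-12|<=|19| out[9]=361, r--
l=0 r=8: |-12|<=|17| out[8]=289, r--
l=0 r=7: |-12|<=|16| out[7]=256, r--
l=0 r=6: |-12|<=|14| out[6]=196, r--
l=0 r=5: |-12|<=|13| out[5]=169, r--
l=0 r=4: |-12|<=|12| out[4]=144, r--
l=0 r=3: |-12|>|6| out[3]=144, l++
l=1 r=3: |1|<=|6| out[2]=36, r--
l=1 r=2: |1|<=|3| out[1]=9, r--
l=1 r=1: |1|<=|1| out[0]=1, r--

[1, 9, 36, 144, 144, 169, 196, 256, 289, 361, 400, 441, 576]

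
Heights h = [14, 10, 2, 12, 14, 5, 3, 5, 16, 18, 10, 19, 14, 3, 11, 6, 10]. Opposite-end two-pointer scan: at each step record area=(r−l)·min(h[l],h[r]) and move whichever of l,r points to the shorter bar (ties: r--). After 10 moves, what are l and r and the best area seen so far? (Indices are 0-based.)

l=5, r=11, best area=168

l=0 r=16: min(14,10)*16=160 best=160 *, r--
l=0 r=15: min(14,6)*15=90 best=160, r--
l=0 r=14: min(14,11)*14=154 best=160, r--
l=0 r=13: min(14,3)*13=39 best=160, r--
l=0 r=12: min(14,14)*12=168 best=168 *, r--
l=0 r=11: min(14,19)*11=154 best=168, l++
l=1 r=11: min(10,19)*10=100 best=168, l++
l=2 r=11: min(2,19)*9=18 best=168, l++
l=3 r=11: min(12,19)*8=96 best=168, l++
l=4 r=11: min(14,19)*7=98 best=168, l++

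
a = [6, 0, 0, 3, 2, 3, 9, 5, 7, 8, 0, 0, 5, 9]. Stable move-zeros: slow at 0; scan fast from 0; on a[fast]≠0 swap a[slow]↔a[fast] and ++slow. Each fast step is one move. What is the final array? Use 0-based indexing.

[6, 3, 2, 3, 9, 5, 7, 8, 5, 9, 0, 0, 0, 0]

slow=0 fast=0: a[fast]=6≠0 swap→a[0]=6, slow++,fast++
slow=1 fast=1: a[fast]=0, fast++
slow=1 fast=2: a[fast]=0, fast++
slow=1 fast=3: a[fast]=3≠0 swap→a[1]=3, slow++,fast++
slow=2 fast=4: a[fast]=2≠0 swap→a[2]=2, slow++,fast++
slow=3 fast=5: a[fast]=3≠0 swap→a[3]=3, slow++,fast++
slow=4 fast=6: a[fast]=9≠0 swap→a[4]=9, slow++,fast++
slow=5 fast=7: a[fast]=5≠0 swap→a[5]=5, slow++,fast++
slow=6 fast=8: a[fast]=7≠0 swap→a[6]=7, slow++,fast++
slow=7 fast=9: a[fast]=8≠0 swap→a[7]=8, slow++,fast++
slow=8 fast=10: a[fast]=0, fast++
slow=8 fast=11: a[fast]=0, fast++
slow=8 fast=12: a[fast]=5≠0 swap→a[8]=5, slow++,fast++
slow=9 fast=13: a[fast]=9≠0 swap→a[9]=9, slow++,fast++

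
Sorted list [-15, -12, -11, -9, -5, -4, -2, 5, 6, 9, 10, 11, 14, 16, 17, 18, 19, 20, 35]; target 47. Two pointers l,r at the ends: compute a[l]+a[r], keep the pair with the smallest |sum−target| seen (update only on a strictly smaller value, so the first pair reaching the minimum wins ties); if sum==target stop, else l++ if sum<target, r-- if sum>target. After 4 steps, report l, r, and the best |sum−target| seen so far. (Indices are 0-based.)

l=4, r=18, best |Δ|=21

[0,18] -15+35=20 d=27 * → l++
[1,18] -12+35=23 d=24 * → l++
[2,18] -11+35=24 d=23 * → l++
[3,18] -9+35=26 d=21 * → l++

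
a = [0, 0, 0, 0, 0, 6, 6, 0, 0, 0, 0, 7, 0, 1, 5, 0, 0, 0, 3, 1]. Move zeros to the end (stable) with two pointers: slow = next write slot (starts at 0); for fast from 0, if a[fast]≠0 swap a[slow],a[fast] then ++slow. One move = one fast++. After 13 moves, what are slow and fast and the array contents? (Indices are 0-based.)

slow=3, fast=13, a=[6, 6, 7, 0, 0, 0, 0, 0, 0, 0, 0, 0, 0, 1, 5, 0, 0, 0, 3, 1]

(s=0,f=0) a[fast]=0 → fast++
(s=0,f=1) a[fast]=0 → fast++
(s=0,f=2) a[fast]=0 → fast++
(s=0,f=3) a[fast]=0 → fast++
(s=0,f=4) a[fast]=0 → fast++
(s=0,f=5) a[fast]=6≠0 swap→a[0]=6 → slow++,fast++
(s=1,f=6) a[fast]=6≠0 swap→a[1]=6 → slow++,fast++
(s=2,f=7) a[fast]=0 → fast++
(s=2,f=8) a[fast]=0 → fast++
(s=2,f=9) a[fast]=0 → fast++
(s=2,f=10) a[fast]=0 → fast++
(s=2,f=11) a[fast]=7≠0 swap→a[2]=7 → slow++,fast++
(s=3,f=12) a[fast]=0 → fast++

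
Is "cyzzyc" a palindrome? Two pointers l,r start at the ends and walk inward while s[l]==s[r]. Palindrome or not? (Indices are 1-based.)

palindrome

[1,6] 'c'=='c' → l++,r--
[2,5] 'y'=='y' → l++,r--
[3,4] 'z'=='z' → l++,r--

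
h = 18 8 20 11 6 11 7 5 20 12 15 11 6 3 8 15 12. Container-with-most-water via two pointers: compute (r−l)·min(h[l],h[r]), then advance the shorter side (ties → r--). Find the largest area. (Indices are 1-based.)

l=1 r=17: min(18,12)*16=192 best=192 *, r--
l=1 r=16: min(18,15)*15=225 best=225 *, r--
l=1 r=15: min(18,8)*14=112 best=225, r--
l=1 r=14: min(18,3)*13=39 best=225, r--
l=1 r=13: min(18,6)*12=72 best=225, r--
l=1 r=12: min(18,11)*11=121 best=225, r--
l=1 r=11: min(18,15)*10=150 best=225, r--
l=1 r=10: min(18,12)*9=108 best=225, r--
l=1 r=9: min(18,20)*8=144 best=225, l++
l=2 r=9: min(8,20)*7=56 best=225, l++
l=3 r=9: min(20,20)*6=120 best=225, r--
l=3 r=8: min(20,5)*5=25 best=225, r--
l=3 r=7: min(20,7)*4=28 best=225, r--
l=3 r=6: min(20,11)*3=33 best=225, r--
l=3 r=5: min(20,6)*2=12 best=225, r--
l=3 r=4: min(20,11)*1=11 best=225, r--

max area = 225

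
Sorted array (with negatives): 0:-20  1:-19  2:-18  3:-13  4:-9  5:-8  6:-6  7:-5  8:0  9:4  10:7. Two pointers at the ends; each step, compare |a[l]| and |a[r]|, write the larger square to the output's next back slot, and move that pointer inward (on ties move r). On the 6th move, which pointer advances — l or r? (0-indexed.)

l=0 r=10: |-20|>|7| out[10]=400, l++
l=1 r=10: |-19|>|7| out[9]=361, l++
l=2 r=10: |-18|>|7| out[8]=324, l++
l=3 r=10: |-13|>|7| out[7]=169, l++
l=4 r=10: |-9|>|7| out[6]=81, l++
l=5 r=10: |-8|>|7| out[5]=64, l++

l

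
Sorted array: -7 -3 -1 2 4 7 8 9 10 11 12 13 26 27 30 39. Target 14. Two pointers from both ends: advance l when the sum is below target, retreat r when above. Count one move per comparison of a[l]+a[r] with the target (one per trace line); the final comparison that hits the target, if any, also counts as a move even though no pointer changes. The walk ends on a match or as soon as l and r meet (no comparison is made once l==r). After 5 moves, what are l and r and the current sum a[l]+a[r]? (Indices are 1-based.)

l=1 r=16: -7+39=32 >14, r--
l=1 r=15: -7+30=23 >14, r--
l=1 r=14: -7+27=20 >14, r--
l=1 r=13: -7+26=19 >14, r--
l=1 r=12: -7+13=6 <14, l++

l=2, r=12, sum=10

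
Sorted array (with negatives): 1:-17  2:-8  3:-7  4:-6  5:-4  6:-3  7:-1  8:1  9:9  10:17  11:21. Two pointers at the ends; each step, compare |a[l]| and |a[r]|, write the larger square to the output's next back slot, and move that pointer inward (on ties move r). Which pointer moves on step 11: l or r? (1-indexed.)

[1,11] |-17|<=|21| out[11]=441 → r--
[1,10] |-17|<=|17| out[10]=289 → r--
[1,9] |-17|>|9| out[9]=289 → l++
[2,9] |-8|<=|9| out[8]=81 → r--
[2,8] |-8|>|1| out[7]=64 → l++
[3,8] |-7|>|1| out[6]=49 → l++
[4,8] |-6|>|1| out[5]=36 → l++
[5,8] |-4|>|1| out[4]=16 → l++
[6,8] |-3|>|1| out[3]=9 → l++
[7,8] |-1|<=|1| out[2]=1 → r--
[7,7] |-1|<=|-1| out[1]=1 → r--

r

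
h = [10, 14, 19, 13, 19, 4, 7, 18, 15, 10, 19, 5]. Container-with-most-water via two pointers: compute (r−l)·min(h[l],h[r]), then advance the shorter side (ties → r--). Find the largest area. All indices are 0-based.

max area = 152

l=0 r=11: min(10,5)*11=55 best=55 *, r--
l=0 r=10: min(10,19)*10=100 best=100 *, l++
l=1 r=10: min(14,19)*9=126 best=126 *, l++
l=2 r=10: min(19,19)*8=152 best=152 *, r--
l=2 r=9: min(19,10)*7=70 best=152, r--
l=2 r=8: min(19,15)*6=90 best=152, r--
l=2 r=7: min(19,18)*5=90 best=152, r--
l=2 r=6: min(19,7)*4=28 best=152, r--
l=2 r=5: min(19,4)*3=12 best=152, r--
l=2 r=4: min(19,19)*2=38 best=152, r--
l=2 r=3: min(19,13)*1=13 best=152, r--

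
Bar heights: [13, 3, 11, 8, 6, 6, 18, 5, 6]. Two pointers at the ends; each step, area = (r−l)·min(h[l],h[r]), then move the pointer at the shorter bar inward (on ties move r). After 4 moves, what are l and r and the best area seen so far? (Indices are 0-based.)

l=0 r=8: min(13,6)*8=48 best=48 *, r--
l=0 r=7: min(13,5)*7=35 best=48, r--
l=0 r=6: min(13,18)*6=78 best=78 *, l++
l=1 r=6: min(3,18)*5=15 best=78, l++

l=2, r=6, best area=78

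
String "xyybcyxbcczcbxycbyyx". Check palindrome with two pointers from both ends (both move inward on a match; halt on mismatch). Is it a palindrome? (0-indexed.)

l=0 r=19: 'x'=='x', l++,r--
l=1 r=18: 'y'=='y', l++,r--
l=2 r=17: 'y'=='y', l++,r--
l=3 r=16: 'b'=='b', l++,r--
l=4 r=15: 'c'=='c', l++,r--
l=5 r=14: 'y'=='y', l++,r--
l=6 r=13: 'x'=='x', l++,r--
l=7 r=12: 'b'=='b', l++,r--
l=8 r=11: 'c'=='c', l++,r--
l=9 r=10: 'c'!='z', stop

not a palindrome (mismatch at 9,10)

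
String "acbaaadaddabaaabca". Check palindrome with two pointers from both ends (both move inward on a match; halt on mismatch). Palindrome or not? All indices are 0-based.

[0,17] 'a'=='a' → l++,r--
[1,16] 'c'=='c' → l++,r--
[2,15] 'b'=='b' → l++,r--
[3,14] 'a'=='a' → l++,r--
[4,13] 'a'=='a' → l++,r--
[5,12] 'a'=='a' → l++,r--
[6,11] 'd'!='b' → stop

not a palindrome (mismatch at 6,11)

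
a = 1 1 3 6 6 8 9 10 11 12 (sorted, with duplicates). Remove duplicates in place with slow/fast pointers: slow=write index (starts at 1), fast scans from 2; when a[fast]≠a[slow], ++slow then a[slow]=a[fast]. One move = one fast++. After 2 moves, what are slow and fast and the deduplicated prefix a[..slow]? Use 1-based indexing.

slow=2, fast=4, prefix=[1, 3]

(s=1,f=2) a[fast]=1=a[slow] dup → fast++
(s=1,f=3) a[fast]=3≠a[slow]=1 write a[2]=3 → slow++,fast++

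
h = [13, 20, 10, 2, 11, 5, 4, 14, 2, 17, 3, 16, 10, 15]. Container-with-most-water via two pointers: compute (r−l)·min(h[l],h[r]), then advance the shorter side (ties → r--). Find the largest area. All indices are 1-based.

[1,14] min(13,15)*13=169 best=169 * → l++
[2,14] min(20,15)*12=180 best=180 * → r--
[2,13] min(20,10)*11=110 best=180 → r--
[2,12] min(20,16)*10=160 best=180 → r--
[2,11] min(20,3)*9=27 best=180 → r--
[2,10] min(20,17)*8=136 best=180 → r--
[2,9] min(20,2)*7=14 best=180 → r--
[2,8] min(20,14)*6=84 best=180 → r--
[2,7] min(20,4)*5=20 best=180 → r--
[2,6] min(20,5)*4=20 best=180 → r--
[2,5] min(20,11)*3=33 best=180 → r--
[2,4] min(20,2)*2=4 best=180 → r--
[2,3] min(20,10)*1=10 best=180 → r--

max area = 180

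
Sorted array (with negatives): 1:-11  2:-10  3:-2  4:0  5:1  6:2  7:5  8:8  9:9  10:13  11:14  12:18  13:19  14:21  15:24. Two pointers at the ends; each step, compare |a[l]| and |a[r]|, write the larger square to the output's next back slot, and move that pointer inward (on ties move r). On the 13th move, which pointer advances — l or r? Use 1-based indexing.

l=1 r=15: |-11|<=|24| out[15]=576, r--
l=1 r=14: |-11|<=|21| out[14]=441, r--
l=1 r=13: |-11|<=|19| out[13]=361, r--
l=1 r=12: |-11|<=|18| out[12]=324, r--
l=1 r=11: |-11|<=|14| out[11]=196, r--
l=1 r=10: |-11|<=|13| out[10]=169, r--
l=1 r=9: |-11|>|9| out[9]=121, l++
l=2 r=9: |-10|>|9| out[8]=100, l++
l=3 r=9: |-2|<=|9| out[7]=81, r--
l=3 r=8: |-2|<=|8| out[6]=64, r--
l=3 r=7: |-2|<=|5| out[5]=25, r--
l=3 r=6: |-2|<=|2| out[4]=4, r--
l=3 r=5: |-2|>|1| out[3]=4, l++

l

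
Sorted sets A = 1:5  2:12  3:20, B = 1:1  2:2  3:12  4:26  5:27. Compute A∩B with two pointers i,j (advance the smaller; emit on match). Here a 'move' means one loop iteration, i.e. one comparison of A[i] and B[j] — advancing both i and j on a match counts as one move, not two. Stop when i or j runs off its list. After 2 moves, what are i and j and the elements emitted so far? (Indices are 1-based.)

i=1, j=3, emitted=[]

i=1 j=1: 5>1, j++
i=1 j=2: 5>2, j++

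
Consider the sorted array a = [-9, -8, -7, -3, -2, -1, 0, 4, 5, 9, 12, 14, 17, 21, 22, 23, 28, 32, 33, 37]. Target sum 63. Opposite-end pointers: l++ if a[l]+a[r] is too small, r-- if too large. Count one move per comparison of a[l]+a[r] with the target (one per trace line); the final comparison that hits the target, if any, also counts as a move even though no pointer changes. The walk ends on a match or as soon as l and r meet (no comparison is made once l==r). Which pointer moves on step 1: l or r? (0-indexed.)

l

[0,19] -9+37=28 <63 → l++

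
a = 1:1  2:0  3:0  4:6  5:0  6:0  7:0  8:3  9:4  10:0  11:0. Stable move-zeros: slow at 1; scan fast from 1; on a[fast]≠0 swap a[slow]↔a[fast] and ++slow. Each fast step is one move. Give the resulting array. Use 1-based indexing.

[1, 6, 3, 4, 0, 0, 0, 0, 0, 0, 0]

slow=1 fast=1: a[fast]=1≠0 swap→a[1]=1, slow++,fast++
slow=2 fast=2: a[fast]=0, fast++
slow=2 fast=3: a[fast]=0, fast++
slow=2 fast=4: a[fast]=6≠0 swap→a[2]=6, slow++,fast++
slow=3 fast=5: a[fast]=0, fast++
slow=3 fast=6: a[fast]=0, fast++
slow=3 fast=7: a[fast]=0, fast++
slow=3 fast=8: a[fast]=3≠0 swap→a[3]=3, slow++,fast++
slow=4 fast=9: a[fast]=4≠0 swap→a[4]=4, slow++,fast++
slow=5 fast=10: a[fast]=0, fast++
slow=5 fast=11: a[fast]=0, fast++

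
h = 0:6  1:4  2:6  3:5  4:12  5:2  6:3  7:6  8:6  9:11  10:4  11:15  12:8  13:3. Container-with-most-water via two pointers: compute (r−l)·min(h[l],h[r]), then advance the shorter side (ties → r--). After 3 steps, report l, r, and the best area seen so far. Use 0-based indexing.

l=2, r=12, best area=72

[0,13] min(6,3)*13=39 best=39 * → r--
[0,12] min(6,8)*12=72 best=72 * → l++
[1,12] min(4,8)*11=44 best=72 → l++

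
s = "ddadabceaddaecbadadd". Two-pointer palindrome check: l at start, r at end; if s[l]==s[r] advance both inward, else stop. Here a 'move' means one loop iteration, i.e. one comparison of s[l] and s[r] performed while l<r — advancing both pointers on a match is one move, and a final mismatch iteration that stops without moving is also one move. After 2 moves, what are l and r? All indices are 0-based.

l=2, r=17

[0,19] 'd'=='d' → l++,r--
[1,18] 'd'=='d' → l++,r--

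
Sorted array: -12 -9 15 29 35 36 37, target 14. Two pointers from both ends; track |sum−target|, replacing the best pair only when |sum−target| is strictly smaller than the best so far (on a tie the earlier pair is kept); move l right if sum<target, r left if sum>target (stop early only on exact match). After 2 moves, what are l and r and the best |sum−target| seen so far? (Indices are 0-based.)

[0,6] -12+37=25 d=11 * → r--
[0,5] -12+36=24 d=10 * → r--

l=0, r=4, best |Δ|=10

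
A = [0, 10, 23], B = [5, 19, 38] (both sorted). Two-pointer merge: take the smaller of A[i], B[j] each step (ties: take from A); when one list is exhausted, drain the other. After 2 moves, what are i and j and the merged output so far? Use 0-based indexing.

i=1, j=1, merged so far=[0, 5]

[i=0,j=0] A[i]=0<=B[j]=5 take 0 → i++
[i=1,j=0] A[i]=10>B[j]=5 take 5 → j++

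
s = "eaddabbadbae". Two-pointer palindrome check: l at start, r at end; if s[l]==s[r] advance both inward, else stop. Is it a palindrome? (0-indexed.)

not a palindrome (mismatch at 2,9)

l=0 r=11: 'e'=='e', l++,r--
l=1 r=10: 'a'=='a', l++,r--
l=2 r=9: 'd'!='b', stop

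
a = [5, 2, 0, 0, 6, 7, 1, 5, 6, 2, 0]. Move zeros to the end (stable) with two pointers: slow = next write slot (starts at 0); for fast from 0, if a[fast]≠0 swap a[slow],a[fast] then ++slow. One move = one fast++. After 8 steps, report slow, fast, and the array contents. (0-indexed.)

(s=0,f=0) a[fast]=5≠0 swap→a[0]=5 → slow++,fast++
(s=1,f=1) a[fast]=2≠0 swap→a[1]=2 → slow++,fast++
(s=2,f=2) a[fast]=0 → fast++
(s=2,f=3) a[fast]=0 → fast++
(s=2,f=4) a[fast]=6≠0 swap→a[2]=6 → slow++,fast++
(s=3,f=5) a[fast]=7≠0 swap→a[3]=7 → slow++,fast++
(s=4,f=6) a[fast]=1≠0 swap→a[4]=1 → slow++,fast++
(s=5,f=7) a[fast]=5≠0 swap→a[5]=5 → slow++,fast++

slow=6, fast=8, a=[5, 2, 6, 7, 1, 5, 0, 0, 6, 2, 0]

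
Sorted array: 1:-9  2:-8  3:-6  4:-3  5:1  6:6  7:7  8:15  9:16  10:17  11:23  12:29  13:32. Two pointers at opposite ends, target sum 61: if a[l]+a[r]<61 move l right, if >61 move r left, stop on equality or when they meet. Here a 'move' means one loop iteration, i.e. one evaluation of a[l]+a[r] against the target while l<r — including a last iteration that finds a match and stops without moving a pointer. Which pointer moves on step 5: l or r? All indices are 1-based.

l

l=1 r=13: -9+32=23 <61, l++
l=2 r=13: -8+32=24 <61, l++
l=3 r=13: -6+32=26 <61, l++
l=4 r=13: -3+32=29 <61, l++
l=5 r=13: 1+32=33 <61, l++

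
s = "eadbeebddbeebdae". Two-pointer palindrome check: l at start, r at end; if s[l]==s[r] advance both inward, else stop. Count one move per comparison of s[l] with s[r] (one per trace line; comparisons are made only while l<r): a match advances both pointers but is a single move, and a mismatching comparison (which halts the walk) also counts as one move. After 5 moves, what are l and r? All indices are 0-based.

l=5, r=10

l=0 r=15: 'e'=='e', l++,r--
l=1 r=14: 'a'=='a', l++,r--
l=2 r=13: 'd'=='d', l++,r--
l=3 r=12: 'b'=='b', l++,r--
l=4 r=11: 'e'=='e', l++,r--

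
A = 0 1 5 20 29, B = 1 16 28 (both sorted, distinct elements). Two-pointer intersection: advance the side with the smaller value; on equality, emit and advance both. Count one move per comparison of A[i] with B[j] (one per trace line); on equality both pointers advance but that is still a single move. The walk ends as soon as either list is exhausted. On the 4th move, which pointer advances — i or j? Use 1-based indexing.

i=1 j=1: 0<1, i++
i=2 j=1: 1==1 emit, i++,j++
i=3 j=2: 5<16, i++
i=4 j=2: 20>16, j++

j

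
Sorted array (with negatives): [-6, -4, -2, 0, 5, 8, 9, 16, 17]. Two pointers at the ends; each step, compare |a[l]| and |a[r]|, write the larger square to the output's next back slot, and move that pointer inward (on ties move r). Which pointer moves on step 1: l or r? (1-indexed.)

r

l=1 r=9: |-6|<=|17| out[9]=289, r--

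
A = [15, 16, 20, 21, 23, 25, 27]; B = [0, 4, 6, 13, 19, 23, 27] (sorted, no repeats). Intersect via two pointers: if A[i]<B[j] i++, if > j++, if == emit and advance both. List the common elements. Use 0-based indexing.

i=0 j=0: 15>0, j++
i=0 j=1: 15>4, j++
i=0 j=2: 15>6, j++
i=0 j=3: 15>13, j++
i=0 j=4: 15<19, i++
i=1 j=4: 16<19, i++
i=2 j=4: 20>19, j++
i=2 j=5: 20<23, i++
i=3 j=5: 21<23, i++
i=4 j=5: 23==23 emit, i++,j++
i=5 j=6: 25<27, i++
i=6 j=6: 27==27 emit, i++,j++

intersection = [23, 27]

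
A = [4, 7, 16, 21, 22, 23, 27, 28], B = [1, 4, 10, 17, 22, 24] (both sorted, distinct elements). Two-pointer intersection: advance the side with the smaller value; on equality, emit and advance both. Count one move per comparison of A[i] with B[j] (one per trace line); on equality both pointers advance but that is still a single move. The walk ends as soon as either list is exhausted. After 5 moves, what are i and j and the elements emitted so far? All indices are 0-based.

i=3, j=3, emitted=[4]

i=0 j=0: 4>1, j++
i=0 j=1: 4==4 emit, i++,j++
i=1 j=2: 7<10, i++
i=2 j=2: 16>10, j++
i=2 j=3: 16<17, i++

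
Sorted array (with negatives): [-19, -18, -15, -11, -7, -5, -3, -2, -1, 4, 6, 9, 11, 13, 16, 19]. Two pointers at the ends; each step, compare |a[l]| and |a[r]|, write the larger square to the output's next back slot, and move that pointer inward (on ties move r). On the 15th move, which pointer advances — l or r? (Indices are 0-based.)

l

[0,15] |-19|<=|19| out[15]=361 → r--
[0,14] |-19|>|16| out[14]=361 → l++
[1,14] |-18|>|16| out[13]=324 → l++
[2,14] |-15|<=|16| out[12]=256 → r--
[2,13] |-15|>|13| out[11]=225 → l++
[3,13] |-11|<=|13| out[10]=169 → r--
[3,12] |-11|<=|11| out[9]=121 → r--
[3,11] |-11|>|9| out[8]=121 → l++
[4,11] |-7|<=|9| out[7]=81 → r--
[4,10] |-7|>|6| out[6]=49 → l++
[5,10] |-5|<=|6| out[5]=36 → r--
[5,9] |-5|>|4| out[4]=25 → l++
[6,9] |-3|<=|4| out[3]=16 → r--
[6,8] |-3|>|-1| out[2]=9 → l++
[7,8] |-2|>|-1| out[1]=4 → l++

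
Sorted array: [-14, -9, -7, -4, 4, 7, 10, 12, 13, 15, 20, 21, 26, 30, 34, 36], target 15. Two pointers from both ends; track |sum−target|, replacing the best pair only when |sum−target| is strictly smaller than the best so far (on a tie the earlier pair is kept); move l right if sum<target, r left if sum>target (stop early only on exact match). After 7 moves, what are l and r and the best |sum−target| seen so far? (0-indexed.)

[0,15] -14+36=22 d=7 * → r--
[0,14] -14+34=20 d=5 * → r--
[0,13] -14+30=16 d=1 * → r--
[0,12] -14+26=12 d=3 → l++
[1,12] -9+26=17 d=2 → r--
[1,11] -9+21=12 d=3 → l++
[2,11] -7+21=14 d=1 → l++

l=3, r=11, best |Δ|=1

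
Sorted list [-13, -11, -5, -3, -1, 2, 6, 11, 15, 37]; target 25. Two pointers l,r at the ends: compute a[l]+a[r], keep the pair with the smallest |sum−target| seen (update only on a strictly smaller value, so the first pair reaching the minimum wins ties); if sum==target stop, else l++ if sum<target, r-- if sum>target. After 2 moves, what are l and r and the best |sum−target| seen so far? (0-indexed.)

l=0 r=9: -13+37=24 d=1 *, l++
l=1 r=9: -11+37=26 d=1, r--

l=1, r=8, best |Δ|=1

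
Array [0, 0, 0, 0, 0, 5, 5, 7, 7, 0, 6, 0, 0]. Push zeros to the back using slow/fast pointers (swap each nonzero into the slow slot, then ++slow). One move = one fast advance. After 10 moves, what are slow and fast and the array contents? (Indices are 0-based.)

(s=0,f=0) a[fast]=0 → fast++
(s=0,f=1) a[fast]=0 → fast++
(s=0,f=2) a[fast]=0 → fast++
(s=0,f=3) a[fast]=0 → fast++
(s=0,f=4) a[fast]=0 → fast++
(s=0,f=5) a[fast]=5≠0 swap→a[0]=5 → slow++,fast++
(s=1,f=6) a[fast]=5≠0 swap→a[1]=5 → slow++,fast++
(s=2,f=7) a[fast]=7≠0 swap→a[2]=7 → slow++,fast++
(s=3,f=8) a[fast]=7≠0 swap→a[3]=7 → slow++,fast++
(s=4,f=9) a[fast]=0 → fast++

slow=4, fast=10, a=[5, 5, 7, 7, 0, 0, 0, 0, 0, 0, 6, 0, 0]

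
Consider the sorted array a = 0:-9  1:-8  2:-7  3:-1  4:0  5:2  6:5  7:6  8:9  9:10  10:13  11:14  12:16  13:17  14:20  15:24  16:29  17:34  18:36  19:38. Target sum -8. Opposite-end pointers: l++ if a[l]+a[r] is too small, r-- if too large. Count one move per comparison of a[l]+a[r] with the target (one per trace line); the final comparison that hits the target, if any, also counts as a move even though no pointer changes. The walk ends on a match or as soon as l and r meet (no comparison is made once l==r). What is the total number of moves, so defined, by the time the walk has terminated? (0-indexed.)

[0,19] -9+38=29 >-8 → r--
[0,18] -9+36=27 >-8 → r--
[0,17] -9+34=25 >-8 → r--
[0,16] -9+29=20 >-8 → r--
[0,15] -9+24=15 >-8 → r--
[0,14] -9+20=11 >-8 → r--
[0,13] -9+17=8 >-8 → r--
[0,12] -9+16=7 >-8 → r--
[0,11] -9+14=5 >-8 → r--
[0,10] -9+13=4 >-8 → r--
[0,9] -9+10=1 >-8 → r--
[0,8] -9+9=0 >-8 → r--
[0,7] -9+6=-3 >-8 → r--
[0,6] -9+5=-4 >-8 → r--
[0,5] -9+2=-7 >-8 → r--
[0,4] -9+0=-9 <-8 → l++
[1,4] -8+0=-8 → found

17 moves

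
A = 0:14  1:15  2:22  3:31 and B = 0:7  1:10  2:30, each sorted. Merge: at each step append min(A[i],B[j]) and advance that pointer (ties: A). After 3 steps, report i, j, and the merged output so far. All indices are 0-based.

i=1, j=2, merged so far=[7, 10, 14]

[i=0,j=0] A[i]=14>B[j]=7 take 7 → j++
[i=0,j=1] A[i]=14>B[j]=10 take 10 → j++
[i=0,j=2] A[i]=14<=B[j]=30 take 14 → i++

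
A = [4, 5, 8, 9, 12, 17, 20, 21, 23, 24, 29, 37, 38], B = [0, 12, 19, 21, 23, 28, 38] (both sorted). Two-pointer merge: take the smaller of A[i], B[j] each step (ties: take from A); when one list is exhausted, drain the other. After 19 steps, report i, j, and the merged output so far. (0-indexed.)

i=0 j=0: A[i]=4>B[j]=0 take 0, j++
i=0 j=1: A[i]=4<=B[j]=12 take 4, i++
i=1 j=1: A[i]=5<=B[j]=12 take 5, i++
i=2 j=1: A[i]=8<=B[j]=12 take 8, i++
i=3 j=1: A[i]=9<=B[j]=12 take 9, i++
i=4 j=1: A[i]=12<=B[j]=12 take 12, i++
i=5 j=1: A[i]=17>B[j]=12 take 12, j++
i=5 j=2: A[i]=17<=B[j]=19 take 17, i++
i=6 j=2: A[i]=20>B[j]=19 take 19, j++
i=6 j=3: A[i]=20<=B[j]=21 take 20, i++
i=7 j=3: A[i]=21<=B[j]=21 take 21, i++
i=8 j=3: A[i]=23>B[j]=21 take 21, j++
i=8 j=4: A[i]=23<=B[j]=23 take 23, i++
i=9 j=4: A[i]=24>B[j]=23 take 23, j++
i=9 j=5: A[i]=24<=B[j]=28 take 24, i++
i=10 j=5: A[i]=29>B[j]=28 take 28, j++
i=10 j=6: A[i]=29<=B[j]=38 take 29, i++
i=11 j=6: A[i]=37<=B[j]=38 take 37, i++
i=12 j=6: A[i]=38<=B[j]=38 take 38, i++

i=13, j=6, merged so far=[0, 4, 5, 8, 9, 12, 12, 17, 19, 20, 21, 21, 23, 23, 24, 28, 29, 37, 38]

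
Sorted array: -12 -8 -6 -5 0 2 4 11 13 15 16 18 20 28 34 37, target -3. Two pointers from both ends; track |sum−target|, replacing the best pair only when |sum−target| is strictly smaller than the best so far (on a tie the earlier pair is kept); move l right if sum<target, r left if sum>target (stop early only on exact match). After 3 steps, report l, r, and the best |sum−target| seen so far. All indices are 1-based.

l=1 r=16: -12+37=25 d=28 *, r--
l=1 r=15: -12+34=22 d=25 *, r--
l=1 r=14: -12+28=16 d=19 *, r--

l=1, r=13, best |Δ|=19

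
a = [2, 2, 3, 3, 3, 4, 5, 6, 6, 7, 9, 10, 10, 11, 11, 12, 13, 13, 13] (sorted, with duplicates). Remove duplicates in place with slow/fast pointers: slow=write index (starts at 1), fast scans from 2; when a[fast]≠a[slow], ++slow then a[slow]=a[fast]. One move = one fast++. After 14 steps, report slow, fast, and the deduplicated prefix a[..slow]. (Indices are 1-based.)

(s=1,f=2) a[fast]=2=a[slow] dup → fast++
(s=1,f=3) a[fast]=3≠a[slow]=2 write a[2]=3 → slow++,fast++
(s=2,f=4) a[fast]=3=a[slow] dup → fast++
(s=2,f=5) a[fast]=3=a[slow] dup → fast++
(s=2,f=6) a[fast]=4≠a[slow]=3 write a[3]=4 → slow++,fast++
(s=3,f=7) a[fast]=5≠a[slow]=4 write a[4]=5 → slow++,fast++
(s=4,f=8) a[fast]=6≠a[slow]=5 write a[5]=6 → slow++,fast++
(s=5,f=9) a[fast]=6=a[slow] dup → fast++
(s=5,f=10) a[fast]=7≠a[slow]=6 write a[6]=7 → slow++,fast++
(s=6,f=11) a[fast]=9≠a[slow]=7 write a[7]=9 → slow++,fast++
(s=7,f=12) a[fast]=10≠a[slow]=9 write a[8]=10 → slow++,fast++
(s=8,f=13) a[fast]=10=a[slow] dup → fast++
(s=8,f=14) a[fast]=11≠a[slow]=10 write a[9]=11 → slow++,fast++
(s=9,f=15) a[fast]=11=a[slow] dup → fast++

slow=9, fast=16, prefix=[2, 3, 4, 5, 6, 7, 9, 10, 11]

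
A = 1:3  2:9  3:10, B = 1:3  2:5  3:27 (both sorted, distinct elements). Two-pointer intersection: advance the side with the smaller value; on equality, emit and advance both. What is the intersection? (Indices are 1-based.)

[i=1,j=1] 3==3 emit → i++,j++
[i=2,j=2] 9>5 → j++
[i=2,j=3] 9<27 → i++
[i=3,j=3] 10<27 → i++

intersection = [3]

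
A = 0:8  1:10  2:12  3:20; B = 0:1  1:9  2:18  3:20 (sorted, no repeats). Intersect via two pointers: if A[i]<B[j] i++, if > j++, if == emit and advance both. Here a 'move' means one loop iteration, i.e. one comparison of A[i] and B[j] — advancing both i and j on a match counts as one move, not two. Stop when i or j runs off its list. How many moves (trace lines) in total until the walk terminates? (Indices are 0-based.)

7 moves

i=0 j=0: 8>1, j++
i=0 j=1: 8<9, i++
i=1 j=1: 10>9, j++
i=1 j=2: 10<18, i++
i=2 j=2: 12<18, i++
i=3 j=2: 20>18, j++
i=3 j=3: 20==20 emit, i++,j++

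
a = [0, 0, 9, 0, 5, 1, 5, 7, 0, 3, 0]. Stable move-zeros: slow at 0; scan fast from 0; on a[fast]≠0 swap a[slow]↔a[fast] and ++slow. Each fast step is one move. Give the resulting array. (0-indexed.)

[9, 5, 1, 5, 7, 3, 0, 0, 0, 0, 0]

slow=0 fast=0: a[fast]=0, fast++
slow=0 fast=1: a[fast]=0, fast++
slow=0 fast=2: a[fast]=9≠0 swap→a[0]=9, slow++,fast++
slow=1 fast=3: a[fast]=0, fast++
slow=1 fast=4: a[fast]=5≠0 swap→a[1]=5, slow++,fast++
slow=2 fast=5: a[fast]=1≠0 swap→a[2]=1, slow++,fast++
slow=3 fast=6: a[fast]=5≠0 swap→a[3]=5, slow++,fast++
slow=4 fast=7: a[fast]=7≠0 swap→a[4]=7, slow++,fast++
slow=5 fast=8: a[fast]=0, fast++
slow=5 fast=9: a[fast]=3≠0 swap→a[5]=3, slow++,fast++
slow=6 fast=10: a[fast]=0, fast++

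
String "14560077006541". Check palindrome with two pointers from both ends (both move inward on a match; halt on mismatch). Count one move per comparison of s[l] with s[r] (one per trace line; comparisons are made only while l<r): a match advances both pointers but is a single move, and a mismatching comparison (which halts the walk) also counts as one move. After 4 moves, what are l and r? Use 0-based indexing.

[0,13] '1'=='1' → l++,r--
[1,12] '4'=='4' → l++,r--
[2,11] '5'=='5' → l++,r--
[3,10] '6'=='6' → l++,r--

l=4, r=9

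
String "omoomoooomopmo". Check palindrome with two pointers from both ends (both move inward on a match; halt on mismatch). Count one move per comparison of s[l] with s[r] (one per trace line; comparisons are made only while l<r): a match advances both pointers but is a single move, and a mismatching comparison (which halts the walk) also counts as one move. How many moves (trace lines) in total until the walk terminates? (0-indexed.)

[0,13] 'o'=='o' → l++,r--
[1,12] 'm'=='m' → l++,r--
[2,11] 'o'!='p' → stop

3 moves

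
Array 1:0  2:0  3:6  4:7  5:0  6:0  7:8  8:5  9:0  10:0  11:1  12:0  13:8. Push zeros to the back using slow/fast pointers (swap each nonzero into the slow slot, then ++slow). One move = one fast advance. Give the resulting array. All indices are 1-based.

[6, 7, 8, 5, 1, 8, 0, 0, 0, 0, 0, 0, 0]

(s=1,f=1) a[fast]=0 → fast++
(s=1,f=2) a[fast]=0 → fast++
(s=1,f=3) a[fast]=6≠0 swap→a[1]=6 → slow++,fast++
(s=2,f=4) a[fast]=7≠0 swap→a[2]=7 → slow++,fast++
(s=3,f=5) a[fast]=0 → fast++
(s=3,f=6) a[fast]=0 → fast++
(s=3,f=7) a[fast]=8≠0 swap→a[3]=8 → slow++,fast++
(s=4,f=8) a[fast]=5≠0 swap→a[4]=5 → slow++,fast++
(s=5,f=9) a[fast]=0 → fast++
(s=5,f=10) a[fast]=0 → fast++
(s=5,f=11) a[fast]=1≠0 swap→a[5]=1 → slow++,fast++
(s=6,f=12) a[fast]=0 → fast++
(s=6,f=13) a[fast]=8≠0 swap→a[6]=8 → slow++,fast++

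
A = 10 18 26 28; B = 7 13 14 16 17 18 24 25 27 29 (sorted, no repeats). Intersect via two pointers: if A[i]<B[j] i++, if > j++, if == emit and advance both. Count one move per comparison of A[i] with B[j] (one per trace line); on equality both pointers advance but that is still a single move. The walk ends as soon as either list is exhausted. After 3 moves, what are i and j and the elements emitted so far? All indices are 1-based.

i=1 j=1: 10>7, j++
i=1 j=2: 10<13, i++
i=2 j=2: 18>13, j++

i=2, j=3, emitted=[]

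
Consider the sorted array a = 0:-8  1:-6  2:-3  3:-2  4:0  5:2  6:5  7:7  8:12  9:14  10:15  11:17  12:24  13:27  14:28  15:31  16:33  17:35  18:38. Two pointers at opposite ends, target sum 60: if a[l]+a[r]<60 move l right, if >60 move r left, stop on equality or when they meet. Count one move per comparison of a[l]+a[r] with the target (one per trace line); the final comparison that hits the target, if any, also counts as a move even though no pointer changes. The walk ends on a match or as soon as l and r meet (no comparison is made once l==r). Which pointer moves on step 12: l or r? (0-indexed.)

l=0 r=18: -8+38=30 <60, l++
l=1 r=18: -6+38=32 <60, l++
l=2 r=18: -3+38=35 <60, l++
l=3 r=18: -2+38=36 <60, l++
l=4 r=18: 0+38=38 <60, l++
l=5 r=18: 2+38=40 <60, l++
l=6 r=18: 5+38=43 <60, l++
l=7 r=18: 7+38=45 <60, l++
l=8 r=18: 12+38=50 <60, l++
l=9 r=18: 14+38=52 <60, l++
l=10 r=18: 15+38=53 <60, l++
l=11 r=18: 17+38=55 <60, l++

l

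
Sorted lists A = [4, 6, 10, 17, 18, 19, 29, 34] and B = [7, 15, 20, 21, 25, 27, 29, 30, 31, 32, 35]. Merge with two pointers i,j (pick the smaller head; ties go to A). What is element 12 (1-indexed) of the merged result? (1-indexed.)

merged[12] = 27

[i=1,j=1] A[i]=4<=B[j]=7 take 4 → i++
[i=2,j=1] A[i]=6<=B[j]=7 take 6 → i++
[i=3,j=1] A[i]=10>B[j]=7 take 7 → j++
[i=3,j=2] A[i]=10<=B[j]=15 take 10 → i++
[i=4,j=2] A[i]=17>B[j]=15 take 15 → j++
[i=4,j=3] A[i]=17<=B[j]=20 take 17 → i++
[i=5,j=3] A[i]=18<=B[j]=20 take 18 → i++
[i=6,j=3] A[i]=19<=B[j]=20 take 19 → i++
[i=7,j=3] A[i]=29>B[j]=20 take 20 → j++
[i=7,j=4] A[i]=29>B[j]=21 take 21 → j++
[i=7,j=5] A[i]=29>B[j]=25 take 25 → j++
[i=7,j=6] A[i]=29>B[j]=27 take 27 → j++
[i=7,j=7] A[i]=29<=B[j]=29 take 29 → i++
[i=8,j=7] A[i]=34>B[j]=29 take 29 → j++
[i=8,j=8] A[i]=34>B[j]=30 take 30 → j++
[i=8,j=9] A[i]=34>B[j]=31 take 31 → j++
[i=8,j=10] A[i]=34>B[j]=32 take 32 → j++
[i=8,j=11] A[i]=34<=B[j]=35 take 34 → i++
[i=9,j=11] A done, take B[j]=35 → j++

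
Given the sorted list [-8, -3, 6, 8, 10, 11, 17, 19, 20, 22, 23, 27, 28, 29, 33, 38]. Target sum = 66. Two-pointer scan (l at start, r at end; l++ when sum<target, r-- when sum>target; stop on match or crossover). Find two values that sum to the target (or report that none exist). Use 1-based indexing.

(28, 38)

[1,16] -8+38=30 <66 → l++
[2,16] -3+38=35 <66 → l++
[3,16] 6+38=44 <66 → l++
[4,16] 8+38=46 <66 → l++
[5,16] 10+38=48 <66 → l++
[6,16] 11+38=49 <66 → l++
[7,16] 17+38=55 <66 → l++
[8,16] 19+38=57 <66 → l++
[9,16] 20+38=58 <66 → l++
[10,16] 22+38=60 <66 → l++
[11,16] 23+38=61 <66 → l++
[12,16] 27+38=65 <66 → l++
[13,16] 28+38=66 → found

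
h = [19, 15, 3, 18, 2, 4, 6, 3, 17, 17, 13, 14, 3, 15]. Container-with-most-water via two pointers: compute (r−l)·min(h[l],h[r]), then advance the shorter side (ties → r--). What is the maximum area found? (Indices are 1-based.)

[1,14] min(19,15)*13=195 best=195 * → r--
[1,13] min(19,3)*12=36 best=195 → r--
[1,12] min(19,14)*11=154 best=195 → r--
[1,11] min(19,13)*10=130 best=195 → r--
[1,10] min(19,17)*9=153 best=195 → r--
[1,9] min(19,17)*8=136 best=195 → r--
[1,8] min(19,3)*7=21 best=195 → r--
[1,7] min(19,6)*6=36 best=195 → r--
[1,6] min(19,4)*5=20 best=195 → r--
[1,5] min(19,2)*4=8 best=195 → r--
[1,4] min(19,18)*3=54 best=195 → r--
[1,3] min(19,3)*2=6 best=195 → r--
[1,2] min(19,15)*1=15 best=195 → r--

max area = 195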